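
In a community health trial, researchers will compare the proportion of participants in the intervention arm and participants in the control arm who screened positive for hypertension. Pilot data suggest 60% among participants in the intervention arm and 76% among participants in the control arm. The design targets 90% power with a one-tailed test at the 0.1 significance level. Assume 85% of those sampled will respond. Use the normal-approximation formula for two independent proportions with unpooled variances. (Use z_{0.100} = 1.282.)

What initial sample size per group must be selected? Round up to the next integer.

n = (z_α + z_β)² · [p₁(1−p₁) + p₂(1−p₂)] / (p₁ − p₂)²
  = (1.282 + 1.282)² · (0.60·0.40 + 0.76·0.24) / (-0.16)²
  = (2.564)² · (0.2400 + 0.1824) / 0.0256
  = 6.5741 · 0.4224 / 0.0256
  = 108.47
Adjust for 85% response: 108.47 / 0.85 = 127.61.
Round up → n = 128 per group.

n = 128 per group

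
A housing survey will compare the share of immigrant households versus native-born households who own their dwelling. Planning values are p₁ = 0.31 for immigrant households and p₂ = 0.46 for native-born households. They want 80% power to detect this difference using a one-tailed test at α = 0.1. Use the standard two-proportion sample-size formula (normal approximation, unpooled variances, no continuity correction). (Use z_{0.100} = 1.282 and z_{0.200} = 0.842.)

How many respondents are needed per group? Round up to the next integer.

n = (z_α + z_β)² · [p₁(1−p₁) + p₂(1−p₂)] / (p₁ − p₂)²
  = (1.282 + 0.842)² · (0.31·0.69 + 0.46·0.54) / (-0.15)²
  = (2.124)² · (0.2139 + 0.2484) / 0.0225
  = 4.5114 · 0.4623 / 0.0225
  = 92.69
Round up → n = 93 per group.

n = 93 per group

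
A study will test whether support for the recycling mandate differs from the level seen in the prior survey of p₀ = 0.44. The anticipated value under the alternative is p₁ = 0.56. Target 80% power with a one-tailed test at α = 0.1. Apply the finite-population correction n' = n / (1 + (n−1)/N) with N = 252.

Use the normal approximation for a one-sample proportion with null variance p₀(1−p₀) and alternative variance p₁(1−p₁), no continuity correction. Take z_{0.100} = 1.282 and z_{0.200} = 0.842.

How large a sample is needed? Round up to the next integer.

n = [z_α·√(p₀q₀) + z_β·√(p₁q₁)]² / (p₁ − p₀)²
  = [1.282·√(0.44·0.56) + 0.842·√(0.56·0.44)]² / (0.12)²
  = [1.282·0.4964 + 0.842·0.4964]² / 0.0144
  = [1.0543]² / 0.0144
  = 77.19
Finite-population correction (N = 252): 77.19 / (1 + (77.19 − 1)/252) = 59.27.
Round up → n = 60.

n = 60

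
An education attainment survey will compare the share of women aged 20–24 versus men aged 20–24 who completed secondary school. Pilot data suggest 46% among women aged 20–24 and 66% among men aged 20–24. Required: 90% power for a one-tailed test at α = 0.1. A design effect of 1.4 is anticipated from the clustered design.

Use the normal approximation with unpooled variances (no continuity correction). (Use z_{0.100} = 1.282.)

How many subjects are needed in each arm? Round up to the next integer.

n = (z_α + z_β)² · [p₁(1−p₁) + p₂(1−p₂)] / (p₁ − p₂)²
  = (1.282 + 1.282)² · (0.46·0.54 + 0.66·0.34) / (-0.20)²
  = (2.564)² · (0.2484 + 0.2244) / 0.0400
  = 6.5741 · 0.4728 / 0.0400
  = 77.71
Design effect: 1.4 × 77.71 = 108.79.
Round up → n = 109 per group.

n = 109 per group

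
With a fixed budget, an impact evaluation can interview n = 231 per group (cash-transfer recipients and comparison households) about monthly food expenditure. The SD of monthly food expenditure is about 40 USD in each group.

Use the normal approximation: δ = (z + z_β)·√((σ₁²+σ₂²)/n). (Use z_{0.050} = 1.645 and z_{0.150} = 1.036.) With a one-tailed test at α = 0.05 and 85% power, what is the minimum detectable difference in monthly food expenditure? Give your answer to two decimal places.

Minimum detectable difference ≈ 9.98 USD

δ = (z_α + z_β) · √((σ₁²+σ₂²)/n)
  = (1.645 + 1.036) · √(3200/231)
  = 2.681 · √13.8528
  = 2.681 · 3.7219
  = 9.9785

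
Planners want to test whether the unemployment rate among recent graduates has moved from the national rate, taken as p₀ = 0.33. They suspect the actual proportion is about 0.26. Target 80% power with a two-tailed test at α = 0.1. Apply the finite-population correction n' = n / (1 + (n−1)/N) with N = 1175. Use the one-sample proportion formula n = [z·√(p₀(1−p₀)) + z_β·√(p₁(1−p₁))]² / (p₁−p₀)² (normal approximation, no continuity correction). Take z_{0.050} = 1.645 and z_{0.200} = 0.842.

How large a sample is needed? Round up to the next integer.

n = 218

n = [z_{α/2}·√(p₀q₀) + z_β·√(p₁q₁)]² / (p₁ − p₀)²
  = [1.645·√(0.33·0.67) + 0.842·√(0.26·0.74)]² / (-0.07)²
  = [1.645·0.4702 + 0.842·0.4386]² / 0.0049
  = [1.1428]² / 0.0049
  = 266.54
Finite-population correction (N = 1175): 266.54 / (1 + (266.54 − 1)/1175) = 217.41.
Round up → n = 218.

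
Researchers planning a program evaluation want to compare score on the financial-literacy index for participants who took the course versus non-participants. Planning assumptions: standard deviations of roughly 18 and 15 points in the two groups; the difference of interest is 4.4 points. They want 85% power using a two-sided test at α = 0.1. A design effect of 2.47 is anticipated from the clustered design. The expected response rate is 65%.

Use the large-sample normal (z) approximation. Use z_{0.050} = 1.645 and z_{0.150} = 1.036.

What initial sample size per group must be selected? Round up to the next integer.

n = (z_{α/2} + z_β)² · (σ₁² + σ₂²) / δ²
  = (1.645 + 1.036)² · (18² + 15² = 549) / 4.4²
  = 7.1878 · 549 / 19.36
  = 203.83
Design effect: 2.47 × 203.83 = 503.45.
Adjust for 65% response: 503.45 / 0.65 = 774.54.
Round up → n = 775 per group.

n = 775 per group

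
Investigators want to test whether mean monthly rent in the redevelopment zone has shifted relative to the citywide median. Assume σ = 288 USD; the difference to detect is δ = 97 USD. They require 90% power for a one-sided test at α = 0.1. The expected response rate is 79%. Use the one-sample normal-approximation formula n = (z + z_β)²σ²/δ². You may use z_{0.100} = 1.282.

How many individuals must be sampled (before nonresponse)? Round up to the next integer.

n = 74

n = (z_α + z_β)² · σ² / δ²
  = (1.282 + 1.282)² · 288² / 97²
  = 6.5741 · 82944 / 9409
  = 57.95
Adjust for 79% response: 57.95 / 0.79 = 73.36.
Round up → n = 74.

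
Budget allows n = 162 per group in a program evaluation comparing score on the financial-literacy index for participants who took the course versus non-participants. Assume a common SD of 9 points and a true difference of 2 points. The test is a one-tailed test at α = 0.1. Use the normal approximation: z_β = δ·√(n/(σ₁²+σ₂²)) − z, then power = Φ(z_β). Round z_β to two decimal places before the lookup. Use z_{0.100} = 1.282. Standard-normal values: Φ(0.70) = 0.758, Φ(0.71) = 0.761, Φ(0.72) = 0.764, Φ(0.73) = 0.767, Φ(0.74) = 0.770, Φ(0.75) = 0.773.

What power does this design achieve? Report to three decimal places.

z_β = δ·√(n/(σ₁²+σ₂²)) − z_α
    = 2 · √(162/162) − 1.282
    = 2 · 1.00000 − 1.282
    = 2.0000 − 1.282 = 0.7180 → 0.72
Power = Φ(0.72) = 0.764.

Power ≈ 0.764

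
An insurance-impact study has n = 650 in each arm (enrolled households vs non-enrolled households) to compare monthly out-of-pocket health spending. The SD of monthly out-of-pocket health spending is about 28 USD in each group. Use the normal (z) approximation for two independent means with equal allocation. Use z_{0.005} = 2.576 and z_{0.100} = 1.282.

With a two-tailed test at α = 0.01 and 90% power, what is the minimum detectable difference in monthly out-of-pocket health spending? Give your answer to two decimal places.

Minimum detectable difference ≈ 5.99 USD

δ = (z_{α/2} + z_β) · √((σ₁²+σ₂²)/n)
  = (2.576 + 1.282) · √(1568/650)
  = 3.858 · √2.4123
  = 3.858 · 1.5532
  = 5.9921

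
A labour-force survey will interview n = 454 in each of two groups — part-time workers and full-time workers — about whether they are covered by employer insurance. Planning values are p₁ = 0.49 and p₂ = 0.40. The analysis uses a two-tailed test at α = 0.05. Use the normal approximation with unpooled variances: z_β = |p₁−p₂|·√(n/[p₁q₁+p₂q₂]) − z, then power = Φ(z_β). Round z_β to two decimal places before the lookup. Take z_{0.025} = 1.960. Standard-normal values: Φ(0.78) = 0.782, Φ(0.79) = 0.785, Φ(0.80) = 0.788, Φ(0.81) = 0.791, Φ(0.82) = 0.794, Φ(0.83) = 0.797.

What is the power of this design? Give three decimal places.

Power ≈ 0.782

z_β = |p₁−p₂|·√(n/[p₁q₁+p₂q₂]) − z_{α/2}
    = 0.09 · √(454/0.4899) − 1.960
    = 0.09 · 30.4421 − 1.960
    = 2.7398 − 1.960 = 0.7798 → 0.78
Power = Φ(0.78) = 0.782.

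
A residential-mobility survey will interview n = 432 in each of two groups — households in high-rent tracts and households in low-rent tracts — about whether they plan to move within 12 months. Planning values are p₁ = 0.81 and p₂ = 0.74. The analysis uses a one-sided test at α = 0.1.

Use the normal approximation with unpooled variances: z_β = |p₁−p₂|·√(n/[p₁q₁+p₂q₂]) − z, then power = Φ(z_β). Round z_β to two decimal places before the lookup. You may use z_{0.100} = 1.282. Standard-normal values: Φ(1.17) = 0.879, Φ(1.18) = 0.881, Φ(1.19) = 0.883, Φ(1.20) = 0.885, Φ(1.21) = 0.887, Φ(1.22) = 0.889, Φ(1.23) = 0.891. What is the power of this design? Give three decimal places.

Power ≈ 0.883

z_β = |p₁−p₂|·√(n/[p₁q₁+p₂q₂]) − z_α
    = 0.07 · √(432/0.3463) − 1.282
    = 0.07 · 35.3196 − 1.282
    = 2.4724 − 1.282 = 1.1904 → 1.19
Power = Φ(1.19) = 0.883.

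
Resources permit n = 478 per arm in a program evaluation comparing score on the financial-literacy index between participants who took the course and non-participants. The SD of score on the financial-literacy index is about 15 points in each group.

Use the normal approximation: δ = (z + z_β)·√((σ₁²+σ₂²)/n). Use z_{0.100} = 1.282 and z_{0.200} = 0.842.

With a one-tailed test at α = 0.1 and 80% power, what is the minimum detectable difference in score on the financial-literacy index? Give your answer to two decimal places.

δ = (z_α + z_β) · √((σ₁²+σ₂²)/n)
  = (1.282 + 0.842) · √(450/478)
  = 2.124 · √0.94142
  = 2.124 · 0.9703
  = 2.0609

Minimum detectable difference ≈ 2.06 points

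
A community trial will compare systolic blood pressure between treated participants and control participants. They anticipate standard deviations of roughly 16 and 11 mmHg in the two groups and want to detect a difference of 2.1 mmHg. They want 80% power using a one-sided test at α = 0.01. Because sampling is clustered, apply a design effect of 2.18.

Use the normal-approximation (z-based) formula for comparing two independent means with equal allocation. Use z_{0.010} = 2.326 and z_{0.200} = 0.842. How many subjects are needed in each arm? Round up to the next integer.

n = 1871 per group

n = (z_α + z_β)² · (σ₁² + σ₂²) / δ²
  = (2.326 + 0.842)² · (16² + 11² = 377) / 2.1²
  = 10.0362 · 377 / 4.41
  = 857.97
Design effect: 2.18 × 857.97 = 1870.38.
Round up → n = 1871 per group.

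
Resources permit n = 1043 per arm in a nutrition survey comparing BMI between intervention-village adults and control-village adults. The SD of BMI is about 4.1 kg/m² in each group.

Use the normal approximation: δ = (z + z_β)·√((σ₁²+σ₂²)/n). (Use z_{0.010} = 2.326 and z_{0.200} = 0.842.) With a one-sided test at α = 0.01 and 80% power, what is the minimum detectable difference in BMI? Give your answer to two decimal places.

δ = (z_α + z_β) · √((σ₁²+σ₂²)/n)
  = (2.326 + 0.842) · √(33.62/1043)
  = 3.168 · √0.03223
  = 3.168 · 0.1795
  = 0.5688

Minimum detectable difference ≈ 0.57 kg/m²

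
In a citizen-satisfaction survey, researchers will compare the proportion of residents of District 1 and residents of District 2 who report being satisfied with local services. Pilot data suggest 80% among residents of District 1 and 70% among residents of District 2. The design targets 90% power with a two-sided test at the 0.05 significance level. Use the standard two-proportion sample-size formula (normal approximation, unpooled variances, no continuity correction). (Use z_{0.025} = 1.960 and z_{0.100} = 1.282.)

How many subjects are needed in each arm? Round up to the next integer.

n = 389 per group

n = (z_{α/2} + z_β)² · [p₁(1−p₁) + p₂(1−p₂)] / (p₁ − p₂)²
  = (1.960 + 1.282)² · (0.80·0.20 + 0.70·0.30) / (0.10)²
  = (3.242)² · (0.1600 + 0.2100) / 0.0100
  = 10.5106 · 0.3700 / 0.0100
  = 388.89
Round up → n = 389 per group.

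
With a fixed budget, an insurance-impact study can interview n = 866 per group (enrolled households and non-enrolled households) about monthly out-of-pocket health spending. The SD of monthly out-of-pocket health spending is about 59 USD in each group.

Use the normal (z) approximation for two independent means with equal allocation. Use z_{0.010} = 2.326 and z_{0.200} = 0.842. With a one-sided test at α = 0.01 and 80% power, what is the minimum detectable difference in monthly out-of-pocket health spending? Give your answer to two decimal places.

δ = (z_α + z_β) · √((σ₁²+σ₂²)/n)
  = (2.326 + 0.842) · √(6962/866)
  = 3.168 · √8.0393
  = 3.168 · 2.8354
  = 8.9824

Minimum detectable difference ≈ 8.98 USD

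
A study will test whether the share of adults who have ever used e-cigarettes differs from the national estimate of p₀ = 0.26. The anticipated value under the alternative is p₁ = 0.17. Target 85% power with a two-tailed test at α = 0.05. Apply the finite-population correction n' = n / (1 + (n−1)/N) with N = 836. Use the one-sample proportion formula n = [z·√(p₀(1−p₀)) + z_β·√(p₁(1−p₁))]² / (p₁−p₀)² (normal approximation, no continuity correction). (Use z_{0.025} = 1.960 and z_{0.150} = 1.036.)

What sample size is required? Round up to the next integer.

n = [z_{α/2}·√(p₀q₀) + z_β·√(p₁q₁)]² / (p₁ − p₀)²
  = [1.960·√(0.26·0.74) + 1.036·√(0.17·0.83)]² / (-0.09)²
  = [1.960·0.4386 + 1.036·0.3756]² / 0.0081
  = [1.2489]² / 0.0081
  = 192.56
Finite-population correction (N = 836): 192.56 / (1 + (192.56 − 1)/836) = 156.66.
Round up → n = 157.

n = 157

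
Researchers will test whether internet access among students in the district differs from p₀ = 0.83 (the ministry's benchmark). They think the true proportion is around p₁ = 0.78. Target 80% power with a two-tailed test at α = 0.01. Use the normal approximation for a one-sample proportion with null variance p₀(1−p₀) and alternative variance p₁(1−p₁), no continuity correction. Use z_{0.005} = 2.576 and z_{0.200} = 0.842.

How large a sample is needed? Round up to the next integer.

n = 694

n = [z_{α/2}·√(p₀q₀) + z_β·√(p₁q₁)]² / (p₁ − p₀)²
  = [2.576·√(0.83·0.17) + 0.842·√(0.78·0.22)]² / (-0.05)²
  = [2.576·0.3756 + 0.842·0.4142]² / 0.0025
  = [1.3164]² / 0.0025
  = 693.19
Round up → n = 694.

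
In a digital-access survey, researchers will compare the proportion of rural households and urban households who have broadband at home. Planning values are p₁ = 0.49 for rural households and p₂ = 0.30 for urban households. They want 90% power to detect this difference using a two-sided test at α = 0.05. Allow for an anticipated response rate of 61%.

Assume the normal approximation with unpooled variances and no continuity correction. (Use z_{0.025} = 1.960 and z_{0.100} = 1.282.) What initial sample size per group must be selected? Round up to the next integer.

n = (z_{α/2} + z_β)² · [p₁(1−p₁) + p₂(1−p₂)] / (p₁ − p₂)²
  = (1.960 + 1.282)² · (0.49·0.51 + 0.30·0.70) / (0.19)²
  = (3.242)² · (0.2499 + 0.2100) / 0.0361
  = 10.5106 · 0.4599 / 0.0361
  = 133.90
Adjust for 61% response: 133.90 / 0.61 = 219.51.
Round up → n = 220 per group.

n = 220 per group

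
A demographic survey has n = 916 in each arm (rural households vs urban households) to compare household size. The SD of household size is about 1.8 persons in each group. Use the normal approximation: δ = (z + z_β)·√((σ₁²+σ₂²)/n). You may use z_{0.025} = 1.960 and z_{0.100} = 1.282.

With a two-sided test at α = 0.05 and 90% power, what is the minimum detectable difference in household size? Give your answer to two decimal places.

Minimum detectable difference ≈ 0.27 persons

δ = (z_{α/2} + z_β) · √((σ₁²+σ₂²)/n)
  = (1.960 + 1.282) · √(6.48/916)
  = 3.242 · √0.00707
  = 3.242 · 0.0841
  = 0.2727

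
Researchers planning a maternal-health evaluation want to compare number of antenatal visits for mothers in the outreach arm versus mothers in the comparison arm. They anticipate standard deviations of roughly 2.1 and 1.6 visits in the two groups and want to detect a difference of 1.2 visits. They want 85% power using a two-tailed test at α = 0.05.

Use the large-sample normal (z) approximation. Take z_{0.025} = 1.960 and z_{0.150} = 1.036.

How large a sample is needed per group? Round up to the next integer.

n = 44 per group

n = (z_{α/2} + z_β)² · (σ₁² + σ₂²) / δ²
  = (1.960 + 1.036)² · (2.1² + 1.6² = 6.97) / 1.2²
  = 8.9760 · 6.97 / 1.44
  = 43.45
Round up → n = 44 per group.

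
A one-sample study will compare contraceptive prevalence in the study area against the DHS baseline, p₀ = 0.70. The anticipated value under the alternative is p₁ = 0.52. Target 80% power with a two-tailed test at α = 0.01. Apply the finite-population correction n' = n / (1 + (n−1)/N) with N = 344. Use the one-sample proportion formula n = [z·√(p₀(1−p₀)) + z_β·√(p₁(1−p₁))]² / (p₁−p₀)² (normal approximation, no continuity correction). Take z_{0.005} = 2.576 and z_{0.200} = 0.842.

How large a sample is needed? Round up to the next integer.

n = 65

n = [z_{α/2}·√(p₀q₀) + z_β·√(p₁q₁)]² / (p₁ − p₀)²
  = [2.576·√(0.70·0.30) + 0.842·√(0.52·0.48)]² / (-0.18)²
  = [2.576·0.4583 + 0.842·0.4996]² / 0.0324
  = [1.6011]² / 0.0324
  = 79.12
Finite-population correction (N = 344): 79.12 / (1 + (79.12 − 1)/344) = 64.48.
Round up → n = 65.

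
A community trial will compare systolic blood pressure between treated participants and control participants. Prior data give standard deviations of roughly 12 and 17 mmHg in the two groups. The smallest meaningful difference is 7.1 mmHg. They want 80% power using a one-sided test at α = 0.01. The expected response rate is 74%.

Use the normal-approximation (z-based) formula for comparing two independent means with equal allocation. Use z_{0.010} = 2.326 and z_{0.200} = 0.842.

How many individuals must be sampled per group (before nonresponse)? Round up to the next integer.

n = (z_α + z_β)² · (σ₁² + σ₂²) / δ²
  = (2.326 + 0.842)² · (12² + 17² = 433) / 7.1²
  = 10.0362 · 433 / 50.41
  = 86.21
Adjust for 74% response: 86.21 / 0.74 = 116.50.
Round up → n = 117 per group.

n = 117 per group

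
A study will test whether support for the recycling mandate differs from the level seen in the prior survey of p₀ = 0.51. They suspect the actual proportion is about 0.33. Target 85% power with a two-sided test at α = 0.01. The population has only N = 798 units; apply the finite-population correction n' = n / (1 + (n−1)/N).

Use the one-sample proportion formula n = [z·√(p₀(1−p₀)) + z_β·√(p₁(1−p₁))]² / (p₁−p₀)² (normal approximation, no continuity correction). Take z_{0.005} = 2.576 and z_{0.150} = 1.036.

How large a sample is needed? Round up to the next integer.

n = [z_{α/2}·√(p₀q₀) + z_β·√(p₁q₁)]² / (p₁ − p₀)²
  = [2.576·√(0.51·0.49) + 1.036·√(0.33·0.67)]² / (-0.18)²
  = [2.576·0.4999 + 1.036·0.4702]² / 0.0324
  = [1.7749]² / 0.0324
  = 97.23
Finite-population correction (N = 798): 97.23 / (1 + (97.23 − 1)/798) = 86.77.
Round up → n = 87.

n = 87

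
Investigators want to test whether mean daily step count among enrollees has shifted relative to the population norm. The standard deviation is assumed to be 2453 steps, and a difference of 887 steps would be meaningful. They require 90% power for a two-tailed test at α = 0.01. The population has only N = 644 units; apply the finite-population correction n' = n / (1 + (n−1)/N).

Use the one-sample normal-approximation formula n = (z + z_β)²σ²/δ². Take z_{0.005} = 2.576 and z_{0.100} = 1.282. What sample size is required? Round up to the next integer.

n = 97

n = (z_{α/2} + z_β)² · σ² / δ²
  = (2.576 + 1.282)² · 2453² / 887²
  = 14.8842 · 6017209 / 786769
  = 113.83
Finite-population correction (N = 644): 113.83 / (1 + (113.83 − 1)/644) = 96.86.
Round up → n = 97.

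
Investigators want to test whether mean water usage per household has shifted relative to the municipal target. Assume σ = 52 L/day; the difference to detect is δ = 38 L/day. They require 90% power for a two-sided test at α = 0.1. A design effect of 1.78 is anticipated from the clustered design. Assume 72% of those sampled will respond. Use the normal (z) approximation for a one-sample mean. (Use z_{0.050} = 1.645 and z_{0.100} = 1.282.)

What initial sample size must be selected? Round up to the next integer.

n = (z_{α/2} + z_β)² · σ² / δ²
  = (1.645 + 1.282)² · 52² / 38²
  = 8.5673 · 2704 / 1444
  = 16.04
Design effect: 1.78 × 16.04 = 28.56.
Adjust for 72% response: 28.56 / 0.72 = 39.66.
Round up → n = 40.

n = 40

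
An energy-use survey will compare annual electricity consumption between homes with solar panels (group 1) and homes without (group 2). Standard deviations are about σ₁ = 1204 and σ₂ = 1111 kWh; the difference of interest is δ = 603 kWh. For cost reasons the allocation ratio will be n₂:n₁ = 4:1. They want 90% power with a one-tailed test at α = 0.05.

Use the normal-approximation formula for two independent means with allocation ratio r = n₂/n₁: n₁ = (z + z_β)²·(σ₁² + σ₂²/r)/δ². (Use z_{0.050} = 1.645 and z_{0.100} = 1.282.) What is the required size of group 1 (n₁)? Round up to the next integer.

n₁ = (z_α + z_β)² · (σ₁² + σ₂²/r) / δ²
   = (1.645 + 1.282)² · (1204² + 1111²/4) / 603²
   = 8.5673 · (1449616 + 308580.2) / 363609
   = 8.5673 · 1758196.2 / 363609
   = 41.43
Round up → n₁ = 42; n₂ = r·n₁ = 4 × 42 = 168.

n₁ = 42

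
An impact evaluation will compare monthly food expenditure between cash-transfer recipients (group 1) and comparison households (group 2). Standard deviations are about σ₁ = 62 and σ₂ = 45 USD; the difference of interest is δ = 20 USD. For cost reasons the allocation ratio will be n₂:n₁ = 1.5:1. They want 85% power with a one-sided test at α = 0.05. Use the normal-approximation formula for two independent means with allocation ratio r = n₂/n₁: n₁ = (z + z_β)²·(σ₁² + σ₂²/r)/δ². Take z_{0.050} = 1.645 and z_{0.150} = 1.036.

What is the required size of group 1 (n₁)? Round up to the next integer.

n₁ = 94

n₁ = (z_α + z_β)² · (σ₁² + σ₂²/r) / δ²
   = (1.645 + 1.036)² · (62² + 45²/1.5) / 20²
   = 7.1878 · (3844 + 1350) / 400
   = 7.1878 · 5194 / 400
   = 93.33
Round up → n₁ = 94; n₂ = r·n₁ = 1.5 × 94 = 141.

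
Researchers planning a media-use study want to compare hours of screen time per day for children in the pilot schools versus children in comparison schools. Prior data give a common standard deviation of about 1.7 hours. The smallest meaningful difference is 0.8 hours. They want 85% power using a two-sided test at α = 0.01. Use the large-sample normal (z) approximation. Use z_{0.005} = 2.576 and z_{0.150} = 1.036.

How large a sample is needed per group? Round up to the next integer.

n = 118 per group

n = (z_{α/2} + z_β)² · (σ₁² + σ₂²) / δ²
  = (2.576 + 1.036)² · (2·1.7² = 5.78) / 0.8²
  = 13.0465 · 5.78 / 0.64
  = 117.83
Round up → n = 118 per group.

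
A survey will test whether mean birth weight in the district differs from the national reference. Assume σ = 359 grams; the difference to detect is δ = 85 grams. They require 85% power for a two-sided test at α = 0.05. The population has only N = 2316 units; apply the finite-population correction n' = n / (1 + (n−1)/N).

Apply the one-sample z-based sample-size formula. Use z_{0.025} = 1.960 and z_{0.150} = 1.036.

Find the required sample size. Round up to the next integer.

n = (z_{α/2} + z_β)² · σ² / δ²
  = (1.960 + 1.036)² · 359² / 85²
  = 8.9760 · 128881 / 7225
  = 160.12
Finite-population correction (N = 2316): 160.12 / (1 + (160.12 − 1)/2316) = 149.82.
Round up → n = 150.

n = 150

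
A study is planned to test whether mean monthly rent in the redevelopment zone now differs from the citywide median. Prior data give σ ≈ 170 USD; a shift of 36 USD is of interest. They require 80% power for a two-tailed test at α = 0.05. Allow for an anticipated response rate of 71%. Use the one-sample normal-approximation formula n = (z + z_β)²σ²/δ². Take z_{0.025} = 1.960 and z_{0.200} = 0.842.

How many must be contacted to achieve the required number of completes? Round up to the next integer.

n = (z_{α/2} + z_β)² · σ² / δ²
  = (1.960 + 0.842)² · 170² / 36²
  = 7.8512 · 28900 / 1296
  = 175.08
Adjust for 71% response: 175.08 / 0.71 = 246.59.
Round up → n = 247.

n = 247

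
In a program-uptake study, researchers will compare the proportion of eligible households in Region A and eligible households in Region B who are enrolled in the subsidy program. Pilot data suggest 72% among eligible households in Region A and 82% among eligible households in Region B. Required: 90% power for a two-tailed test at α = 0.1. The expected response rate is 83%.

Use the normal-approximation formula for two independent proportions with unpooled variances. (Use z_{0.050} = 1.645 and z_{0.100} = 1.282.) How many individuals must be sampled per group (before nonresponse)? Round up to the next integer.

n = (z_{α/2} + z_β)² · [p₁(1−p₁) + p₂(1−p₂)] / (p₁ − p₂)²
  = (1.645 + 1.282)² · (0.72·0.28 + 0.82·0.18) / (-0.10)²
  = (2.927)² · (0.2016 + 0.1476) / 0.0100
  = 8.5673 · 0.3492 / 0.0100
  = 299.17
Adjust for 83% response: 299.17 / 0.83 = 360.45.
Round up → n = 361 per group.

n = 361 per group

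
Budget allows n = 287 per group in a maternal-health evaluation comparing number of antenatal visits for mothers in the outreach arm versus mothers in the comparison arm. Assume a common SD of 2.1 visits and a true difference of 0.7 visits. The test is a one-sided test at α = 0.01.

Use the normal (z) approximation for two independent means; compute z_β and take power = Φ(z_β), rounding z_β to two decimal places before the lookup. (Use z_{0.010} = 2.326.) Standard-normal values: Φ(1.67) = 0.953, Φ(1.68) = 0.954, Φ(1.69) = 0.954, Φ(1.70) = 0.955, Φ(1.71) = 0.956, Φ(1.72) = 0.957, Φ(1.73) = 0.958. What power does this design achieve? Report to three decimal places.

z_β = δ·√(n/(σ₁²+σ₂²)) − z_α
    = 0.7 · √(287/8.82) − 2.326
    = 0.7 · 5.70436 − 2.326
    = 3.9930 − 2.326 = 1.6670 → 1.67
Power = Φ(1.67) = 0.953.

Power ≈ 0.953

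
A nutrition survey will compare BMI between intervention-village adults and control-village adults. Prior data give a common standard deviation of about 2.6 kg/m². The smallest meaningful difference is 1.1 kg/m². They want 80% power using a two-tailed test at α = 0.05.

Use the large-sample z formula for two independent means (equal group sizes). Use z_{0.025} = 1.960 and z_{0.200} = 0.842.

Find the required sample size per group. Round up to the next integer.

n = (z_{α/2} + z_β)² · (σ₁² + σ₂²) / δ²
  = (1.960 + 0.842)² · (2·2.6² = 13.52) / 1.1²
  = 7.8512 · 13.52 / 1.21
  = 87.73
Round up → n = 88 per group.

n = 88 per group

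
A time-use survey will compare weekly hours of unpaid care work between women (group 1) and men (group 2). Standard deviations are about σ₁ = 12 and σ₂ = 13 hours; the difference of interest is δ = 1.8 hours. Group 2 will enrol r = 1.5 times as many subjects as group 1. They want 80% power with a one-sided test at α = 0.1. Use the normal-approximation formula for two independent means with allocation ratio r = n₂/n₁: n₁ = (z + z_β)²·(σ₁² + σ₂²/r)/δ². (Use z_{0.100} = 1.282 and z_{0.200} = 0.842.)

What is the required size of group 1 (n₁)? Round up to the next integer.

n₁ = (z_α + z_β)² · (σ₁² + σ₂²/r) / δ²
   = (1.282 + 0.842)² · (12² + 13²/1.5) / 1.8²
   = 4.5114 · (144 + 112.6667) / 3.24
   = 4.5114 · 256.6667 / 3.24
   = 357.38
Round up → n₁ = 358; n₂ = r·n₁ = 1.5 × 358 = 537.

n₁ = 358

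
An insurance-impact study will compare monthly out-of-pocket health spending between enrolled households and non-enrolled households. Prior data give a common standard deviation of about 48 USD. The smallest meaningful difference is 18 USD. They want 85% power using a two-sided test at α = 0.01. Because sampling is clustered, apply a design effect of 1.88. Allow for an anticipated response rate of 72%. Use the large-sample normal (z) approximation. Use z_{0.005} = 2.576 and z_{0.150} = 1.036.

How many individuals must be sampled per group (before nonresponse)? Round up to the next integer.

n = (z_{α/2} + z_β)² · (σ₁² + σ₂²) / δ²
  = (2.576 + 1.036)² · (2·48² = 4608) / 18²
  = 13.0465 · 4608 / 324
  = 185.55
Design effect: 1.88 × 185.55 = 348.84.
Adjust for 72% response: 348.84 / 0.72 = 484.49.
Round up → n = 485 per group.

n = 485 per group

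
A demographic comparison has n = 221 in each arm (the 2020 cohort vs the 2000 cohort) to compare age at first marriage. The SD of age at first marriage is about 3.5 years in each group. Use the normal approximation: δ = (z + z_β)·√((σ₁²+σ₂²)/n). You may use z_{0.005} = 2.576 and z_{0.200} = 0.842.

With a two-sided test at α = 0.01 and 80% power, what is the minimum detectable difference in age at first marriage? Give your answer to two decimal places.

δ = (z_{α/2} + z_β) · √((σ₁²+σ₂²)/n)
  = (2.576 + 0.842) · √(24.5/221)
  = 3.418 · √0.11086
  = 3.418 · 0.3330
  = 1.1380

Minimum detectable difference ≈ 1.14 years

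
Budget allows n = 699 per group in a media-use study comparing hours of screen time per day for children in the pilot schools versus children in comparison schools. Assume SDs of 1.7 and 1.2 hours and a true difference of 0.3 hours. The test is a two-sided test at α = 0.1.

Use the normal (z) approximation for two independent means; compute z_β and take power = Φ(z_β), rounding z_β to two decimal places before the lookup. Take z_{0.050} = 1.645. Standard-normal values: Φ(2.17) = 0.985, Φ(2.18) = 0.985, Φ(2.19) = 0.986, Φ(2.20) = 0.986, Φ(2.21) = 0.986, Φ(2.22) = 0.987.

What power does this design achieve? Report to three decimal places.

z_β = δ·√(n/(σ₁²+σ₂²)) − z_{α/2}
    = 0.3 · √(699/4.33) − 1.645
    = 0.3 · 12.70558 − 1.645
    = 3.8117 − 1.645 = 2.1667 → 2.17
Power = Φ(2.17) = 0.985.

Power ≈ 0.985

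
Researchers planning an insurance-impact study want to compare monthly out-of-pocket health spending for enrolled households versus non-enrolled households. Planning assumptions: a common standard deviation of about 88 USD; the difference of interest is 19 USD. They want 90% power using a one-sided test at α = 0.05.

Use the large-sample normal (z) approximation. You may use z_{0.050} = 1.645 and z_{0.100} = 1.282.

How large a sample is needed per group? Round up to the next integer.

n = 368 per group

n = (z_α + z_β)² · (σ₁² + σ₂²) / δ²
  = (1.645 + 1.282)² · (2·88² = 15488) / 19²
  = 8.5673 · 15488 / 361
  = 367.56
Round up → n = 368 per group.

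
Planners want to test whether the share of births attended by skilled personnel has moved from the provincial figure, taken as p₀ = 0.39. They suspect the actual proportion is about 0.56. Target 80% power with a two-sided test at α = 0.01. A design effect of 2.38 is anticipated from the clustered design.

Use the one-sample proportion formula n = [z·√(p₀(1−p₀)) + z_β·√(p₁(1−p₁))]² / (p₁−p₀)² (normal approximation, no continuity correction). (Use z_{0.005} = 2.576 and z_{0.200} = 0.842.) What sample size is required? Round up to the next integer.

n = 231

n = [z_{α/2}·√(p₀q₀) + z_β·√(p₁q₁)]² / (p₁ − p₀)²
  = [2.576·√(0.39·0.61) + 0.842·√(0.56·0.44)]² / (0.17)²
  = [2.576·0.4877 + 0.842·0.4964]² / 0.0289
  = [1.6744]² / 0.0289
  = 97.01
Design effect: 2.38 × 97.01 = 230.89.
Round up → n = 231.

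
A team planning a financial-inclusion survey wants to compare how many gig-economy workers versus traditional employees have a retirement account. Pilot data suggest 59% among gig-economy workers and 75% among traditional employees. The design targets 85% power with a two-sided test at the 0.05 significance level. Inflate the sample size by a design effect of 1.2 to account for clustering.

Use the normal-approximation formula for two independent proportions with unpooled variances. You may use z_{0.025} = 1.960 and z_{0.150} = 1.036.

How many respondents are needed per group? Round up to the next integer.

n = (z_{α/2} + z_β)² · [p₁(1−p₁) + p₂(1−p₂)] / (p₁ − p₂)²
  = (1.960 + 1.036)² · (0.59·0.41 + 0.75·0.25) / (-0.16)²
  = (2.996)² · (0.2419 + 0.1875) / 0.0256
  = 8.9760 · 0.4294 / 0.0256
  = 150.56
Design effect: 1.2 × 150.56 = 180.67.
Round up → n = 181 per group.

n = 181 per group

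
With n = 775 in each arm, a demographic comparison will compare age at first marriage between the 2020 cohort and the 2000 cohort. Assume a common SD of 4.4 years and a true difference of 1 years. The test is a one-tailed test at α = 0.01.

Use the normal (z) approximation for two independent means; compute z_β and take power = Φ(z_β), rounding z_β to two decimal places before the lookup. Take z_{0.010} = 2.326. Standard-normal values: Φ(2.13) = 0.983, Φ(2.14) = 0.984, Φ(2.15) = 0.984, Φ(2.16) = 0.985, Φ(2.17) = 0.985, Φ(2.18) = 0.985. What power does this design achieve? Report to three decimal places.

Power ≈ 0.984

z_β = δ·√(n/(σ₁²+σ₂²)) − z_α
    = 1 · √(775/38.72) − 2.326
    = 1 · 4.47387 − 2.326
    = 4.4739 − 2.326 = 2.1479 → 2.15
Power = Φ(2.15) = 0.984.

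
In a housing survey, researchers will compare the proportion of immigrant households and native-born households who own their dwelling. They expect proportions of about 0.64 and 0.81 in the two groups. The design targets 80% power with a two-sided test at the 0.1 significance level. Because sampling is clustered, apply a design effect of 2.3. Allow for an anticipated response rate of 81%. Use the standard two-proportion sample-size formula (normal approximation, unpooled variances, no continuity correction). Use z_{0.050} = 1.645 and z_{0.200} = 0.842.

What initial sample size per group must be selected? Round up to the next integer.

n = (z_{α/2} + z_β)² · [p₁(1−p₁) + p₂(1−p₂)] / (p₁ − p₂)²
  = (1.645 + 0.842)² · (0.64·0.36 + 0.81·0.19) / (-0.17)²
  = (2.487)² · (0.2304 + 0.1539) / 0.0289
  = 6.1852 · 0.3843 / 0.0289
  = 82.25
Design effect: 2.3 × 82.25 = 189.17.
Adjust for 81% response: 189.17 / 0.81 = 233.54.
Round up → n = 234 per group.

n = 234 per group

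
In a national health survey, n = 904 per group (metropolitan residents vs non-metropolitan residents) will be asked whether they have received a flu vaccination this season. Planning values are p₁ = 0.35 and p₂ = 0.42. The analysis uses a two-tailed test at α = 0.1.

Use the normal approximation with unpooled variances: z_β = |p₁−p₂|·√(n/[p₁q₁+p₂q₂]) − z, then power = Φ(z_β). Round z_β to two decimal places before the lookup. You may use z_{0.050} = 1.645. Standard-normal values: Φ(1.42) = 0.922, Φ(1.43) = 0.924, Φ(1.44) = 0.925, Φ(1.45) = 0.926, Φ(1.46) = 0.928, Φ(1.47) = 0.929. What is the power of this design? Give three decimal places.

Power ≈ 0.922

z_β = |p₁−p₂|·√(n/[p₁q₁+p₂q₂]) − z_{α/2}
    = 0.07 · √(904/0.4711) − 1.645
    = 0.07 · 43.8054 − 1.645
    = 3.0664 − 1.645 = 1.4214 → 1.42
Power = Φ(1.42) = 0.922.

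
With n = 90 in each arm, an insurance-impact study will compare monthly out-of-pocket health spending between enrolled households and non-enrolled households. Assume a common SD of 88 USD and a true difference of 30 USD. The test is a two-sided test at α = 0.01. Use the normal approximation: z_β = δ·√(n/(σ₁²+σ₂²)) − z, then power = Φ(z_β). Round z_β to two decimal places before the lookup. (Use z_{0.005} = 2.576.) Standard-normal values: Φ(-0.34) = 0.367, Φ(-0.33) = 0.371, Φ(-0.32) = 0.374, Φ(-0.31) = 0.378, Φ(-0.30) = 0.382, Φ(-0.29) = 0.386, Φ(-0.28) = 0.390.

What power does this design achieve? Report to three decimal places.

Power ≈ 0.386

z_β = δ·√(n/(σ₁²+σ₂²)) − z_{α/2}
    = 30 · √(90/15488) − 2.576
    = 30 · 0.07623 − 2.576
    = 2.2869 − 2.576 = -0.2891 → -0.29
Power = Φ(-0.29) = 0.386.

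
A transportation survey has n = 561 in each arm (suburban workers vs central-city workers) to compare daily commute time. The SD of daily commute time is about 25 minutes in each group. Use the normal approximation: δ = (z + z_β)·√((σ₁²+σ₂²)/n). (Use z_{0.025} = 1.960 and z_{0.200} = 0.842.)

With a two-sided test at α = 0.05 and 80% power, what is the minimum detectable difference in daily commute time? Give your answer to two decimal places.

Minimum detectable difference ≈ 4.18 minutes

δ = (z_{α/2} + z_β) · √((σ₁²+σ₂²)/n)
  = (1.960 + 0.842) · √(1250/561)
  = 2.802 · √2.2282
  = 2.802 · 1.4927
  = 4.1826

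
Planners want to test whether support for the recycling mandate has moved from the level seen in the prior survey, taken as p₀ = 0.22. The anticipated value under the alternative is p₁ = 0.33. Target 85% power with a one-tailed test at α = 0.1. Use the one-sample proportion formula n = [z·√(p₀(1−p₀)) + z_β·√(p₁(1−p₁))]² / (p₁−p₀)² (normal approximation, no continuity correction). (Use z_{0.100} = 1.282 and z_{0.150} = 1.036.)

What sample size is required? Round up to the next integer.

n = [z_α·√(p₀q₀) + z_β·√(p₁q₁)]² / (p₁ − p₀)²
  = [1.282·√(0.22·0.78) + 1.036·√(0.33·0.67)]² / (0.11)²
  = [1.282·0.4142 + 1.036·0.4702]² / 0.0121
  = [1.0182]² / 0.0121
  = 85.68
Round up → n = 86.

n = 86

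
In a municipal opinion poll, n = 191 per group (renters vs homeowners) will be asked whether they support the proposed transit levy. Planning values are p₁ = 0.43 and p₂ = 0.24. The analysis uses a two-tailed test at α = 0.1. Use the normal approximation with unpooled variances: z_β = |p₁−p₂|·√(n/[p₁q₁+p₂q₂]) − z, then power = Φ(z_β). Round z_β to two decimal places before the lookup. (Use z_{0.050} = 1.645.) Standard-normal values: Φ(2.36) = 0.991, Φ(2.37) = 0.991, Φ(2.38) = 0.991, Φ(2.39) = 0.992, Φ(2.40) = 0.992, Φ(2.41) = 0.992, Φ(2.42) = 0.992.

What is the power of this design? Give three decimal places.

z_β = |p₁−p₂|·√(n/[p₁q₁+p₂q₂]) − z_{α/2}
    = 0.19 · √(191/0.4275) − 1.645
    = 0.19 · 21.1373 − 1.645
    = 4.0161 − 1.645 = 2.3711 → 2.37
Power = Φ(2.37) = 0.991.

Power ≈ 0.991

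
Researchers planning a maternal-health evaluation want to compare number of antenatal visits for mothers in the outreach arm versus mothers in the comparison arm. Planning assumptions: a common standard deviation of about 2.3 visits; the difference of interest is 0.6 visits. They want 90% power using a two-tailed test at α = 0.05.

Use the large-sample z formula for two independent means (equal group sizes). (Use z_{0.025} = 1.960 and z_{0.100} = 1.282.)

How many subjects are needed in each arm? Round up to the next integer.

n = (z_{α/2} + z_β)² · (σ₁² + σ₂²) / δ²
  = (1.960 + 1.282)² · (2·2.3² = 10.58) / 0.6²
  = 10.5106 · 10.58 / 0.36
  = 308.89
Round up → n = 309 per group.

n = 309 per group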